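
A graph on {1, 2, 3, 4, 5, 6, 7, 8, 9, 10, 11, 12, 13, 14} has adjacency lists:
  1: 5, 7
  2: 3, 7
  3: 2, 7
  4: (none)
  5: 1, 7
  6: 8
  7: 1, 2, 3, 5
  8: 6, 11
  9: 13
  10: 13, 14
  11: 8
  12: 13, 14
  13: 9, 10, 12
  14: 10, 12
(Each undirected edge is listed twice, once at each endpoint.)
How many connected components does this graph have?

Component: {4}
Component: {6, 8, 11}
Component: {1, 2, 3, 5, 7}
Component: {9, 10, 12, 13, 14}

4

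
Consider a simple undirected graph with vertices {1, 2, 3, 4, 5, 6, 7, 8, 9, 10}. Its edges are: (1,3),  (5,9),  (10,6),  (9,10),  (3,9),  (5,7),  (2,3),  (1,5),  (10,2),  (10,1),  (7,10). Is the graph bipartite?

Yes

A valid 2-coloring puts {3, 4, 5, 8, 10} on one side and {1, 2, 6, 7, 9} on the other; every edge crosses between the two sides.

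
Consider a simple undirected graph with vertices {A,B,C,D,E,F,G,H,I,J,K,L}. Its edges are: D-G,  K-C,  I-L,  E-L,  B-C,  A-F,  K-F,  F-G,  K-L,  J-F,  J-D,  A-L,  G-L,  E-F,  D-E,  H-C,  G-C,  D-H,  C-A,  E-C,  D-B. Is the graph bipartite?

Yes

Color {C, D, F, L} black and {A, B, E, G, H, I, J, K} white. No edge joins two same-colored vertices, so the graph is bipartite.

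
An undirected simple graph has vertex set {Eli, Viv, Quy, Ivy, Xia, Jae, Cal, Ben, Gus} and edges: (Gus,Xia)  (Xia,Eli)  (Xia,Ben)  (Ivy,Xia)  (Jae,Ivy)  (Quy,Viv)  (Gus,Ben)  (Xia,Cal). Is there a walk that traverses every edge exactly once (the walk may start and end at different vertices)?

No

Degrees: Eli:1, Viv:1, Quy:1, Ivy:2, Xia:5, Jae:1, Cal:1, Ben:2, Gus:2
Odd-degree vertices: Eli, Viv, Quy, Xia, Jae, Cal (6 total).
An Eulerian trail requires 0 or 2 odd-degree vertices; here there are 6.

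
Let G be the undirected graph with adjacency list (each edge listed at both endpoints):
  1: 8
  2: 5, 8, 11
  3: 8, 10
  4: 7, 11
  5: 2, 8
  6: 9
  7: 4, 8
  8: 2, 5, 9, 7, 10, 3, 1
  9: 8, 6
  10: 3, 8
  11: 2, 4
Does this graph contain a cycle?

|V| = 11, |E| = 13, number of components = 1.
One cycle is 8-2-11-4-7-8.

Yes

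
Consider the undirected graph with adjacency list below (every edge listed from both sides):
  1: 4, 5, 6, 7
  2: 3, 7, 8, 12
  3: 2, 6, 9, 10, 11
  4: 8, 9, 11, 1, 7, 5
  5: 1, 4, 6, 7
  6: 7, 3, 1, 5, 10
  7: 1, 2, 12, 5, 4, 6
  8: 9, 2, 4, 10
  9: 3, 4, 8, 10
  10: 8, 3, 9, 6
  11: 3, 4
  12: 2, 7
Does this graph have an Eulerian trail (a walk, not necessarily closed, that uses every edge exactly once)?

Degrees: 1:4, 2:4, 3:5, 4:6, 5:4, 6:5, 7:6, 8:4, 9:4, 10:4, 11:2, 12:2
Odd-degree vertices: 3, 6 (2 total).
With 2 odd-degree vertices and all edges in one connected piece, an Eulerian trail exists (from 3 to 6).

Yes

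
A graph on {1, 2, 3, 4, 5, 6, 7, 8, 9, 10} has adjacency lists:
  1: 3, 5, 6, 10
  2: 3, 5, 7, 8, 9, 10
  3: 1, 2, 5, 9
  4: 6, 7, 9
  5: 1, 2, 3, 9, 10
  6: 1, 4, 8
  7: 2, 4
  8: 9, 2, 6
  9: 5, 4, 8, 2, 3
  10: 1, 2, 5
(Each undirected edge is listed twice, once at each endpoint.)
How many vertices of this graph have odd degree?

Degrees: 1:4, 2:6, 3:4, 4:3, 5:5, 6:3, 7:2, 8:3, 9:5, 10:3
Odd-degree vertices: 4, 5, 6, 8, 9, 10.

6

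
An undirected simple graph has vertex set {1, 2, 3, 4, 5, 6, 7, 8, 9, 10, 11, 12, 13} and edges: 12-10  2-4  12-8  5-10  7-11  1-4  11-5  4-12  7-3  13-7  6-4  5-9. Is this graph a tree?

Yes

|V| = 13, |E| = 12.
Connected and |E| = |V| - 1, which characterizes a tree.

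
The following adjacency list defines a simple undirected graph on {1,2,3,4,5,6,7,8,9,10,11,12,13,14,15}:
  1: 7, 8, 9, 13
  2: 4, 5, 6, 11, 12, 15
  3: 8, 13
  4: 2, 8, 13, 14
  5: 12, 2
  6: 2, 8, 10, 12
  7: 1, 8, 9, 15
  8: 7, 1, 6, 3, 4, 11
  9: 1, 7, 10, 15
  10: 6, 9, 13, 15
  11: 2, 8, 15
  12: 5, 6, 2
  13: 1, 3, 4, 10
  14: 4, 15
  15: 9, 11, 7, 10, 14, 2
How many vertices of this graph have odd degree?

2

Degrees: 1:4, 2:6, 3:2, 4:4, 5:2, 6:4, 7:4, 8:6, 9:4, 10:4, 11:3, 12:3, 13:4, 14:2, 15:6
Odd-degree vertices: 11, 12.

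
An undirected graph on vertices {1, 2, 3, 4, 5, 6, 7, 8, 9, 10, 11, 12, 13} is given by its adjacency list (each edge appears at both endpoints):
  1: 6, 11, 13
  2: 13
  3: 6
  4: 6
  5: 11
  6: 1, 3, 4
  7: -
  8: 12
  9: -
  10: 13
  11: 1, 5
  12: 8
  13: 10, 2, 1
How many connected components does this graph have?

4

Component: {7}
Component: {9}
Component: {8, 12}
Component: {1, 2, 3, 4, 5, 6, 10, 11, 13}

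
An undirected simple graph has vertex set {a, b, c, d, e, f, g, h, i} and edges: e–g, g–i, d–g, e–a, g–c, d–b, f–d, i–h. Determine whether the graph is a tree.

Yes

The graph has 9 vertices and 8 edges.
It is connected with exactly 8 edges, hence acyclic — it is a tree.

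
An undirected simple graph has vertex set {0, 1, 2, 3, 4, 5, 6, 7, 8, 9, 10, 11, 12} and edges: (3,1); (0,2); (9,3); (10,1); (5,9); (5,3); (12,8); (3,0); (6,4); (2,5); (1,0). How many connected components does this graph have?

5

Component: {7}
Component: {11}
Component: {4, 6}
Component: {8, 12}
Component: {0, 1, 2, 3, 5, 9, 10}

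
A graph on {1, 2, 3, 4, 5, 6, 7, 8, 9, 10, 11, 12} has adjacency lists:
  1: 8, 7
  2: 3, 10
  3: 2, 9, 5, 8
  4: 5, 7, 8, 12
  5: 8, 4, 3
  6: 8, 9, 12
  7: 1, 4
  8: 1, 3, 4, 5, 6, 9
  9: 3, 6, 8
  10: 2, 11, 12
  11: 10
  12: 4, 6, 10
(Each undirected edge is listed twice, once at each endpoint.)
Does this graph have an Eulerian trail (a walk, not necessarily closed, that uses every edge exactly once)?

No

Degrees: 1:2, 2:2, 3:4, 4:4, 5:3, 6:3, 7:2, 8:6, 9:3, 10:3, 11:1, 12:3
Odd-degree vertices: 5, 6, 9, 10, 11, 12 (6 total).
An Eulerian trail requires 0 or 2 odd-degree vertices; here there are 6.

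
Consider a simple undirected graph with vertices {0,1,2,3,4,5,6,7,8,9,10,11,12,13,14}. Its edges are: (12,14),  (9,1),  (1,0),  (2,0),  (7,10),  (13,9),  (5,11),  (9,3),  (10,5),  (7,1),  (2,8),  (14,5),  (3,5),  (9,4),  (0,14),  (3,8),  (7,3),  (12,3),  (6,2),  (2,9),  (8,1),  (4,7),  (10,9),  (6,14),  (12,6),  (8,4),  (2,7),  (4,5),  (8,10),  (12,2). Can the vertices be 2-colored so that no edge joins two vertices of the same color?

No

6-12-14-6 is an odd cycle (length 3), and a bipartite graph can contain only even cycles.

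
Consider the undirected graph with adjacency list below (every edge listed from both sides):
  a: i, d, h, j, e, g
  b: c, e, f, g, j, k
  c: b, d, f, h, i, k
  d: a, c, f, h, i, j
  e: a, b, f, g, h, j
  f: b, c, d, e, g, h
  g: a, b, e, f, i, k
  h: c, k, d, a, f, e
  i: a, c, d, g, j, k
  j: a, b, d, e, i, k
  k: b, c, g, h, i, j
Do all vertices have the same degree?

Degrees: a:6, b:6, c:6, d:6, e:6, f:6, g:6, h:6, i:6, j:6, k:6
Every vertex has degree 6, so the graph is 6-regular.

Yes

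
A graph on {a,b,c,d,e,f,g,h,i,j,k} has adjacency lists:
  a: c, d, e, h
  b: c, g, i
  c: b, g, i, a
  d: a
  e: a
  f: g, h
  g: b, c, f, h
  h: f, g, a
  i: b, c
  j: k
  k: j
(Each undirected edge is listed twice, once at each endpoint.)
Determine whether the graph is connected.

No

Component: {j, k}
Component: {a, b, c, d, e, f, g, h, i}
No edge joins these 2 groups, so the graph is disconnected.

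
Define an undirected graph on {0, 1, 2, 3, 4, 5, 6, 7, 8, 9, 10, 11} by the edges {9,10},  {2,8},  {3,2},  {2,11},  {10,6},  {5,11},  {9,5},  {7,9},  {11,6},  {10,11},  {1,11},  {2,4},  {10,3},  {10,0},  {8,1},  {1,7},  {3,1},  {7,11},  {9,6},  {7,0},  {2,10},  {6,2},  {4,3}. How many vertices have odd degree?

0

Degrees: 0:2, 1:4, 2:6, 3:4, 4:2, 5:2, 6:4, 7:4, 8:2, 9:4, 10:6, 11:6
Odd-degree vertices: none.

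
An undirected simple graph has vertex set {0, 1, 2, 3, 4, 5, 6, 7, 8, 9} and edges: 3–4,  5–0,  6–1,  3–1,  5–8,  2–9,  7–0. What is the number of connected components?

3

Component: {2, 9}
Component: {0, 5, 7, 8}
Component: {1, 3, 4, 6}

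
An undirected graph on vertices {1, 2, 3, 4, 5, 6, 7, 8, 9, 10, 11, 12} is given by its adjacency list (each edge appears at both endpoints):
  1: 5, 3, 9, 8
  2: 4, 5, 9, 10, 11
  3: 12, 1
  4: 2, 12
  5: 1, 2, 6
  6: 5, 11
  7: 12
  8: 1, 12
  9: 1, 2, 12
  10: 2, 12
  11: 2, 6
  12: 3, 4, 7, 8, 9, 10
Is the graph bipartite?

Partition the vertices as {3, 4, 5, 7, 8, 9, 10, 11} vs {1, 2, 6, 12}. Each listed edge has one endpoint in each part, so the graph is bipartite.

Yes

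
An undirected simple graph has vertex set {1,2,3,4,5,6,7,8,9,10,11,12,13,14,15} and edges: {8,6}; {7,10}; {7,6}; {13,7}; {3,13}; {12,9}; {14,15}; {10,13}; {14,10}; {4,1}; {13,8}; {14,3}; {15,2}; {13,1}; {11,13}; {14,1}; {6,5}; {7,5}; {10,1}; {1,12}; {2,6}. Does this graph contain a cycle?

Yes

|V| = 15, |E| = 21, number of components = 1.
One cycle is 13-10-7-13.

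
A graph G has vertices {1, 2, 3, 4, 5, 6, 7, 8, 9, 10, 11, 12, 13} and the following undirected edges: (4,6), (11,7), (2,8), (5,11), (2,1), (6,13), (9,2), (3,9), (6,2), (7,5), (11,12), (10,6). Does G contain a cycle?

|V| = 13, |E| = 12, number of components = 2.
One cycle is 5-11-7-5.

Yes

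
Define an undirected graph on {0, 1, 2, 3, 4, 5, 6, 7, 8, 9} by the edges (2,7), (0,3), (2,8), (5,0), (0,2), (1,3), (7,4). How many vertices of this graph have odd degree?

6

Degrees: 0:3, 1:1, 2:3, 3:2, 4:1, 5:1, 6:0, 7:2, 8:1, 9:0
Odd-degree vertices: 0, 1, 2, 4, 5, 8.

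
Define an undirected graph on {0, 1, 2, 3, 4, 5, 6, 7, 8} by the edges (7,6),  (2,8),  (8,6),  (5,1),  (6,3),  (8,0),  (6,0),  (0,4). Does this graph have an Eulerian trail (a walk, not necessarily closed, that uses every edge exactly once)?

No

Degrees: 0:3, 1:1, 2:1, 3:1, 4:1, 5:1, 6:4, 7:1, 8:3
Odd-degree vertices: 0, 1, 2, 3, 4, 5, 7, 8 (8 total).
With 8 odd-degree vertices (more than two), no single trail can use every edge.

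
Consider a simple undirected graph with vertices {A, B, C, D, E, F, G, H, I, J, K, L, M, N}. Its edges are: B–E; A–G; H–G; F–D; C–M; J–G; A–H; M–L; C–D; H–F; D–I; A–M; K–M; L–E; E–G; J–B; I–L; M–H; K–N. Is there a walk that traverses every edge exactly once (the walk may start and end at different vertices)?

No

Degrees: A:3, B:2, C:2, D:3, E:3, F:2, G:4, H:4, I:2, J:2, K:2, L:3, M:5, N:1
Odd-degree vertices: A, D, E, L, M, N (6 total).
An Eulerian trail requires 0 or 2 odd-degree vertices; here there are 6.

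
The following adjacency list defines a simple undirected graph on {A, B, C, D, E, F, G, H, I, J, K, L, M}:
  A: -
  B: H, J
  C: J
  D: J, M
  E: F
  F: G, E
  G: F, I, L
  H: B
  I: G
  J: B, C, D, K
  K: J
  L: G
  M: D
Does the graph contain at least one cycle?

|V| = 13, |E| = 10, number of components = 3.
A forest on 13 vertices with 3 components has exactly 10 edges, which matches — so no cycle.

No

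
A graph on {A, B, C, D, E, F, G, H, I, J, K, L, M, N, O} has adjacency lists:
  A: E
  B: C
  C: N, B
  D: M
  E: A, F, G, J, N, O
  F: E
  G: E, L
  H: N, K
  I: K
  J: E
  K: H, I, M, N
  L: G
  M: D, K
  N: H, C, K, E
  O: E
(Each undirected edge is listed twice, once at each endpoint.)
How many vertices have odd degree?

8

Degrees: A:1, B:1, C:2, D:1, E:6, F:1, G:2, H:2, I:1, J:1, K:4, L:1, M:2, N:4, O:1
Odd-degree vertices: A, B, D, F, I, J, L, O.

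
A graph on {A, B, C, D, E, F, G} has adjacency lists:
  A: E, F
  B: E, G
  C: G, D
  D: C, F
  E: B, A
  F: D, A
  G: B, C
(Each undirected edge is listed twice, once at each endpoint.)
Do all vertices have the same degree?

Yes

Degrees: A:2, B:2, C:2, D:2, E:2, F:2, G:2
Every vertex has degree 2, so the graph is 2-regular.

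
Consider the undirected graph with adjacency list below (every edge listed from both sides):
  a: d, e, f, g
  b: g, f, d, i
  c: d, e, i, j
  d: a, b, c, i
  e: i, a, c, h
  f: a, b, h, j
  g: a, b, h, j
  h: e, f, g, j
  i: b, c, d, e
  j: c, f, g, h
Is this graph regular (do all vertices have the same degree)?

Degrees: a:4, b:4, c:4, d:4, e:4, f:4, g:4, h:4, i:4, j:4
All degrees equal 4; the graph is regular.

Yes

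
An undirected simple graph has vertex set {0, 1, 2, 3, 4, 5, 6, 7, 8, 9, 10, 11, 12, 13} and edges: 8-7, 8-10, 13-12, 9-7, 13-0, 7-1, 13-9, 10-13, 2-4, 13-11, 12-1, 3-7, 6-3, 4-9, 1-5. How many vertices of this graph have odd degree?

Degrees: 0:1, 1:3, 2:1, 3:2, 4:2, 5:1, 6:1, 7:4, 8:2, 9:3, 10:2, 11:1, 12:2, 13:5
Odd-degree vertices: 0, 1, 2, 5, 6, 9, 11, 13.

8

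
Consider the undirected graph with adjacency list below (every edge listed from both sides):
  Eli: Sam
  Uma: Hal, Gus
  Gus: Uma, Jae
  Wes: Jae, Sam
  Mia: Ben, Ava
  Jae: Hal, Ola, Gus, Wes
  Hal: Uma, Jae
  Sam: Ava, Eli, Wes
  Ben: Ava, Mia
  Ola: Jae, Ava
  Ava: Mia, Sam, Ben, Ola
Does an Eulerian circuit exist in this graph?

Degrees: Eli:1, Uma:2, Gus:2, Wes:2, Mia:2, Jae:4, Hal:2, Sam:3, Ben:2, Ola:2, Ava:4
Eli, Sam have odd degree; an Eulerian circuit needs every degree to be even, so none exists.

No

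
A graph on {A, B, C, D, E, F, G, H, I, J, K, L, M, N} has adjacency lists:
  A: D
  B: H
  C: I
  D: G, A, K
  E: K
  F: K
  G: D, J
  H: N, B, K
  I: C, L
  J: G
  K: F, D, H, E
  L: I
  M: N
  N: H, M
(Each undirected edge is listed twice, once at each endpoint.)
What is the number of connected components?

Component: {C, I, L}
Component: {A, B, D, E, F, G, H, J, K, M, N}

2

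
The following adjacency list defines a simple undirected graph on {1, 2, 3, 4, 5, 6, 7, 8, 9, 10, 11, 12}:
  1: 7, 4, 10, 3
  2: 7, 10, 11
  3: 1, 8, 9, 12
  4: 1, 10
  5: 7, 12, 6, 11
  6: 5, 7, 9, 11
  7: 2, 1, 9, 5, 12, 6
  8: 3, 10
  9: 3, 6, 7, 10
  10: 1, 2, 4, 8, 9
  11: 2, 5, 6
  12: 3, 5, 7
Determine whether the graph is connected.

Starting from 1 and exploring outward reaches every vertex (1, 3, 7, 4, 10, 8, 12, 9, 2, 5, 6, 11); the graph is connected.

Yes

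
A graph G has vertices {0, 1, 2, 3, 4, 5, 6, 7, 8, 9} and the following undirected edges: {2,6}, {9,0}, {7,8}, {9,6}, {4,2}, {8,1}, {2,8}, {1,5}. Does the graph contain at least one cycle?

No

The graph has 10 vertices, 8 edges, and 2 connected components.
Since 8 = 10 - 2, the graph is a forest and contains no cycle.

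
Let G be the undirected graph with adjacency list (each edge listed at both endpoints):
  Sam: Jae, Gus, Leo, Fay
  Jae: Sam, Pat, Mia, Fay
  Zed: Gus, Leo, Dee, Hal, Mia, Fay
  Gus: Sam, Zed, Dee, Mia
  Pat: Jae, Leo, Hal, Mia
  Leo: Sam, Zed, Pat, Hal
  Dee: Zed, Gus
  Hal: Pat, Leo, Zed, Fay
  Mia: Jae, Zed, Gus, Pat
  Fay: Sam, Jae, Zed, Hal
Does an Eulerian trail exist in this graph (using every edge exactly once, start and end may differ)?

Yes

Degrees: Sam:4, Jae:4, Zed:6, Gus:4, Pat:4, Leo:4, Dee:2, Hal:4, Mia:4, Fay:4
Odd-degree vertices: none (0 total).
The non-isolated vertices are connected and exactly 0 have odd degree, so an Eulerian trail exists.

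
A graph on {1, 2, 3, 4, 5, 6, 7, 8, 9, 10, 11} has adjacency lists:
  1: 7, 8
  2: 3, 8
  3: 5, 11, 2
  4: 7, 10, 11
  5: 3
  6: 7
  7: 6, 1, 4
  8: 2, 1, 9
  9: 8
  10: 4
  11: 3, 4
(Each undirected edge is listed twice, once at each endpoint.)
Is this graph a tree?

No

The graph has 11 vertices and 11 edges.
Connected but with 11 > 10 edges, so it has a cycle and is not a tree.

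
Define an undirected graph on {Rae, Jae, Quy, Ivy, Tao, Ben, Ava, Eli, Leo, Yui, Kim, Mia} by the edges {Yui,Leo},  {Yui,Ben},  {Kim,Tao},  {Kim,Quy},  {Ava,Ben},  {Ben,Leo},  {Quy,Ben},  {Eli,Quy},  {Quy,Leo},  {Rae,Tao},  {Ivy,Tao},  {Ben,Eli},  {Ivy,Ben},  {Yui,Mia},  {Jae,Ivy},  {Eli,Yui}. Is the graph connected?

A breadth-first search from Rae visits Rae, Tao, Ivy, Kim, Ben, Jae, Quy, Yui, Ava, Leo, Eli, Mia — all 12 vertices — so the graph is connected.

Yes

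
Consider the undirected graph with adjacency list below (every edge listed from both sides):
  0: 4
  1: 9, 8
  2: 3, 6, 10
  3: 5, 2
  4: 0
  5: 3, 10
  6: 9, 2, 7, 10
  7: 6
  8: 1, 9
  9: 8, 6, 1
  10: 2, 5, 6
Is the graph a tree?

|V| = 11, |E| = 12.
It splits into 2 components, so it cannot be a tree.

No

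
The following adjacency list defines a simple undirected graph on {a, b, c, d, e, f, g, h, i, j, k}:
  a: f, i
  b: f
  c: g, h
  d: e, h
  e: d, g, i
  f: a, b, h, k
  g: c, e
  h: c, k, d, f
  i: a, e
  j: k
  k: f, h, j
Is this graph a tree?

The graph has 11 vertices and 13 edges.
A tree on 11 vertices has exactly 10 edges; this graph has 13, so it contains a cycle and is not a tree.

No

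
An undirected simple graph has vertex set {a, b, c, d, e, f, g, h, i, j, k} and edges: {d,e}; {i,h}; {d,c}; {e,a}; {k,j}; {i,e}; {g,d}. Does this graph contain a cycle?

|V| = 11, |E| = 7, number of components = 4.
A forest on 11 vertices with 4 components has exactly 7 edges, which matches — so no cycle.

No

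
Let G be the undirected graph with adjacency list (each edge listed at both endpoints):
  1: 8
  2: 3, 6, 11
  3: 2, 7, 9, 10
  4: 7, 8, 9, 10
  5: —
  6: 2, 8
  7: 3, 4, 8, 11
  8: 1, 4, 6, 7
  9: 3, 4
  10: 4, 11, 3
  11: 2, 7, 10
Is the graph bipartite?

The cycle 4-8-7-4 has length 3, which is odd, so the graph is not bipartite.

No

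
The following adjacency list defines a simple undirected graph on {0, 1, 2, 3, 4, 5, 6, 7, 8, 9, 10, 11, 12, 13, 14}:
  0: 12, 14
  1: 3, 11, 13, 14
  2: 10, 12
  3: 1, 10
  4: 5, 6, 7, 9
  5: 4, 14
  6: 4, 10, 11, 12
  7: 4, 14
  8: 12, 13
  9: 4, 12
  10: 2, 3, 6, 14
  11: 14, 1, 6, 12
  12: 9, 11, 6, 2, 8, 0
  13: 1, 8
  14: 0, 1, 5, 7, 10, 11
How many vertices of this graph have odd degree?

Degrees: 0:2, 1:4, 2:2, 3:2, 4:4, 5:2, 6:4, 7:2, 8:2, 9:2, 10:4, 11:4, 12:6, 13:2, 14:6
Odd-degree vertices: none.

0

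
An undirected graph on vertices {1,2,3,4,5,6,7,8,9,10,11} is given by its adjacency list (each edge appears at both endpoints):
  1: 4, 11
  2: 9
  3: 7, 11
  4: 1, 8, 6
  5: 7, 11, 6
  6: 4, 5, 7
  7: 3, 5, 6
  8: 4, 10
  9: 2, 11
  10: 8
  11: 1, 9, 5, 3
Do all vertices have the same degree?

Degrees: 1:2, 2:1, 3:2, 4:3, 5:3, 6:3, 7:3, 8:2, 9:2, 10:1, 11:4
Vertex 2 has degree 1 while 11 has degree 4, so the graph is not regular.

No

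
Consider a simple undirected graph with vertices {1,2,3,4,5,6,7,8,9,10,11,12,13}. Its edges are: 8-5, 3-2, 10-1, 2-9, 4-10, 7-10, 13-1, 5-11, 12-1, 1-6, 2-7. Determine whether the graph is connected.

Component: {5, 8, 11}
Component: {1, 2, 3, 4, 6, 7, 9, 10, 12, 13}
There are 2 separate components, so the graph is not connected.

No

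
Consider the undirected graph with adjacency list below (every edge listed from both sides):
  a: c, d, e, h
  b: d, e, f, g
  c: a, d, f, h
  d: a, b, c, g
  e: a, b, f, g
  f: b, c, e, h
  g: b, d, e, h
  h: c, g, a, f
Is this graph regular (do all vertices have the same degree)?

Degrees: a:4, b:4, c:4, d:4, e:4, f:4, g:4, h:4
Every vertex has degree 4, so the graph is 4-regular.

Yes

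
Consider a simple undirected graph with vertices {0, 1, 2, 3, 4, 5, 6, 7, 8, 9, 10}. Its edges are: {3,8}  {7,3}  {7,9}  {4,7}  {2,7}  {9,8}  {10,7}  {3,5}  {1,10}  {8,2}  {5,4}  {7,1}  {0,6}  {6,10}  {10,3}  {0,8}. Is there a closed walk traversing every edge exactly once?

Yes

Degrees: 0:2, 1:2, 2:2, 3:4, 4:2, 5:2, 6:2, 7:6, 8:4, 9:2, 10:4
All degrees are even and the non-isolated vertices are connected — an Eulerian circuit exists.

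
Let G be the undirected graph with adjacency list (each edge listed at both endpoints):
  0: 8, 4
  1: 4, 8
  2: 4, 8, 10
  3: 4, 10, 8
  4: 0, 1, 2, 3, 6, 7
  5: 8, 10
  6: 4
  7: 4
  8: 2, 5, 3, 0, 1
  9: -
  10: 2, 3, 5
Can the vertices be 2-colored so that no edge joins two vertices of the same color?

Partition the vertices as {4, 8, 9, 10} vs {0, 1, 2, 3, 5, 6, 7}. Each listed edge has one endpoint in each part, so the graph is bipartite.

Yes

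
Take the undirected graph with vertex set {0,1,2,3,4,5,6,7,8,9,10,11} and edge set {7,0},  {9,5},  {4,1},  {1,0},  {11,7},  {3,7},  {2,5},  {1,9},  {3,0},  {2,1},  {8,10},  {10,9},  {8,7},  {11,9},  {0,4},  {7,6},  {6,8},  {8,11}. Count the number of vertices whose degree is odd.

2

Degrees: 0:4, 1:4, 2:2, 3:2, 4:2, 5:2, 6:2, 7:5, 8:4, 9:4, 10:2, 11:3
Odd-degree vertices: 7, 11.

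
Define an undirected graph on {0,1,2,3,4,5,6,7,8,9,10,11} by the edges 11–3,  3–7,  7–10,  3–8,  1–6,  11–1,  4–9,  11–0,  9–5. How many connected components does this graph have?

Component: {2}
Component: {4, 5, 9}
Component: {0, 1, 3, 6, 7, 8, 10, 11}

3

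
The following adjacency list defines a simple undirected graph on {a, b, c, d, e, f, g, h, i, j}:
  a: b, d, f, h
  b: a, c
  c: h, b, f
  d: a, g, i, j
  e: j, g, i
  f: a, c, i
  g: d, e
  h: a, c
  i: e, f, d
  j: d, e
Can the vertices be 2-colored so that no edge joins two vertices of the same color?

Partition the vertices as {b, d, e, f, h} vs {a, c, g, i, j}. Each listed edge has one endpoint in each part, so the graph is bipartite.

Yes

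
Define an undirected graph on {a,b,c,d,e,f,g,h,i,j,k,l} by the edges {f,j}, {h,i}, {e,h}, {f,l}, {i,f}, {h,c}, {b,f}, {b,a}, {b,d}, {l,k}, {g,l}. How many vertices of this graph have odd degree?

Degrees: a:1, b:3, c:1, d:1, e:1, f:4, g:1, h:3, i:2, j:1, k:1, l:3
Odd-degree vertices: a, b, c, d, e, g, h, j, k, l.

10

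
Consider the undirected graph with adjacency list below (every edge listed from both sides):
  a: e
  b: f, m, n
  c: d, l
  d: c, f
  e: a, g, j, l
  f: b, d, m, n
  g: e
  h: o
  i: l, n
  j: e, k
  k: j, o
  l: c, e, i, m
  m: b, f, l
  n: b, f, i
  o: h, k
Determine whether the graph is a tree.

|V| = 15, |E| = 18.
Connected but with 18 > 14 edges, so it has a cycle and is not a tree.

No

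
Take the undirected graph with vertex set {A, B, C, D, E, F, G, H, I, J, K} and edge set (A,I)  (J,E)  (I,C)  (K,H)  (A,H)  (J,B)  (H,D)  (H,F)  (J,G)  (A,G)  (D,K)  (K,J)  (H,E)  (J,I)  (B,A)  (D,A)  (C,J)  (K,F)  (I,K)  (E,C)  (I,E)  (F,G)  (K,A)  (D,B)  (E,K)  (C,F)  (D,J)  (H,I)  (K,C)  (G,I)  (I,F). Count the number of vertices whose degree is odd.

Degrees: A:6, B:3, C:5, D:5, E:5, F:5, G:4, H:6, I:8, J:7, K:8
Odd-degree vertices: B, C, D, E, F, J.

6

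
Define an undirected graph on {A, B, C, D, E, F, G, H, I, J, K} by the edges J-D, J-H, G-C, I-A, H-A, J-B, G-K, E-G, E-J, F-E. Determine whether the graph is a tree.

Yes

|V| = 11, |E| = 10.
It is connected with exactly 10 edges, hence acyclic — it is a tree.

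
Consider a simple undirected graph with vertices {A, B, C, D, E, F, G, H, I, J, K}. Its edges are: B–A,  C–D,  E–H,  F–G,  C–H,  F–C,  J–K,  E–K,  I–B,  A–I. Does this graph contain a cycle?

|V| = 11, |E| = 10, number of components = 2.
One cycle is A-B-I-A.

Yes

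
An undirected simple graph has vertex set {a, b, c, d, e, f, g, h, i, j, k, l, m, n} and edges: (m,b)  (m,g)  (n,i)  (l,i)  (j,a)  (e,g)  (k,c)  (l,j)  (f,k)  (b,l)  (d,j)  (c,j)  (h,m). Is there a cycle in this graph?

|V| = 14, |E| = 13, number of components = 1.
A forest on 14 vertices with 1 component has exactly 13 edges, which matches — so no cycle.

No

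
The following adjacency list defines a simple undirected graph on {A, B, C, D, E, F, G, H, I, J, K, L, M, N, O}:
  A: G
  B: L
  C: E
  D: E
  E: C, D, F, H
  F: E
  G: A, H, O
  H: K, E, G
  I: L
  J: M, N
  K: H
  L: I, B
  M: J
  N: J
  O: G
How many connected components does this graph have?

3

Component: {B, I, L}
Component: {J, M, N}
Component: {A, C, D, E, F, G, H, K, O}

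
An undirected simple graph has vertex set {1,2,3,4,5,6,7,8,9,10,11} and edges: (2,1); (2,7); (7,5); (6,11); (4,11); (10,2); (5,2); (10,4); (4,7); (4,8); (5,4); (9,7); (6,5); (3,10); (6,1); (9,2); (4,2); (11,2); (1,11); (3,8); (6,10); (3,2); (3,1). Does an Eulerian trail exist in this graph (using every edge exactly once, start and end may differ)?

Degrees: 1:4, 2:8, 3:4, 4:6, 5:4, 6:4, 7:4, 8:2, 9:2, 10:4, 11:4
Odd-degree vertices: none (0 total).
With 0 odd-degree vertices and all edges in one connected piece, an Eulerian trail exists.

Yes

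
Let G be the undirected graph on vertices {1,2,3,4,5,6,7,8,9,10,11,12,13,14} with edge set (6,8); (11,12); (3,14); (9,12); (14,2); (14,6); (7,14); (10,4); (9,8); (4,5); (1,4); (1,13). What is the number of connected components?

2

Component: {1, 4, 5, 10, 13}
Component: {2, 3, 6, 7, 8, 9, 11, 12, 14}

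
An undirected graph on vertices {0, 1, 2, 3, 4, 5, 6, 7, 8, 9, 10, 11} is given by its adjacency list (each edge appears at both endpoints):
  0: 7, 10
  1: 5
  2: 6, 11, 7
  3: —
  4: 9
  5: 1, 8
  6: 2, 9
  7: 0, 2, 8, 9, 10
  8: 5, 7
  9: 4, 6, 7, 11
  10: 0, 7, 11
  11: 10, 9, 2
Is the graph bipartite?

No

10-0-7-10 is an odd cycle (length 3), and a bipartite graph can contain only even cycles.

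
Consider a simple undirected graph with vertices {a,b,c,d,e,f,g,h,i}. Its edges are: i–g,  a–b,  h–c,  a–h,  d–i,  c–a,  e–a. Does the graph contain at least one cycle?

Yes

The graph has 9 vertices, 7 edges, and 3 connected components.
Since 7 > 9 - 3, a cycle must exist; for instance a-c-h-a.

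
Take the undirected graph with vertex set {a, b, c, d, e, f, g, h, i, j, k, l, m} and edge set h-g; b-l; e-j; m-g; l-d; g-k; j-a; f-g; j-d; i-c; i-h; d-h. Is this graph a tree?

Yes

The graph has 13 vertices and 12 edges.
It is connected with exactly 12 edges, hence acyclic — it is a tree.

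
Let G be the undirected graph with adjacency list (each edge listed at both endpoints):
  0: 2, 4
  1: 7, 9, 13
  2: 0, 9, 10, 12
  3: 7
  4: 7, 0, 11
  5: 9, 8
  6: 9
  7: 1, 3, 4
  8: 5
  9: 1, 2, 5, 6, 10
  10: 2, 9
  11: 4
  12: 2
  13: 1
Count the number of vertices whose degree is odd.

10

Degrees: 0:2, 1:3, 2:4, 3:1, 4:3, 5:2, 6:1, 7:3, 8:1, 9:5, 10:2, 11:1, 12:1, 13:1
Odd-degree vertices: 1, 3, 4, 6, 7, 8, 9, 11, 12, 13.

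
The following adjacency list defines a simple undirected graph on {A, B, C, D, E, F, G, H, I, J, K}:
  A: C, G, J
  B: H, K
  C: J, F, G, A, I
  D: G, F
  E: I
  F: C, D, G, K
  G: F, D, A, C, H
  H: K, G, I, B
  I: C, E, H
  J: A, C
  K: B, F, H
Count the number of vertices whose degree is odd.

6

Degrees: A:3, B:2, C:5, D:2, E:1, F:4, G:5, H:4, I:3, J:2, K:3
Odd-degree vertices: A, C, E, G, I, K.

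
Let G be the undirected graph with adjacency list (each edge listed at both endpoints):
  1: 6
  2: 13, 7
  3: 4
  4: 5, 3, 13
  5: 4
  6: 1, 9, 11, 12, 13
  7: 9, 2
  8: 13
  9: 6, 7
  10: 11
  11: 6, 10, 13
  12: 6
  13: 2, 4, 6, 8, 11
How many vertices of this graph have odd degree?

Degrees: 1:1, 2:2, 3:1, 4:3, 5:1, 6:5, 7:2, 8:1, 9:2, 10:1, 11:3, 12:1, 13:5
Odd-degree vertices: 1, 3, 4, 5, 6, 8, 10, 11, 12, 13.

10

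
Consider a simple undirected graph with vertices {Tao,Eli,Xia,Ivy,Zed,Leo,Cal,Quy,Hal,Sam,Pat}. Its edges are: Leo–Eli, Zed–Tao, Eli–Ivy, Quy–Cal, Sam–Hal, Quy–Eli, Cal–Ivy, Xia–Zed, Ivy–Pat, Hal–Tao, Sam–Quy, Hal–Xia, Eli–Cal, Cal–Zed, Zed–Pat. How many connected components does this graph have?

1

Component: {Tao, Eli, Xia, Ivy, Zed, Leo, Cal, Quy, Hal, Sam, Pat}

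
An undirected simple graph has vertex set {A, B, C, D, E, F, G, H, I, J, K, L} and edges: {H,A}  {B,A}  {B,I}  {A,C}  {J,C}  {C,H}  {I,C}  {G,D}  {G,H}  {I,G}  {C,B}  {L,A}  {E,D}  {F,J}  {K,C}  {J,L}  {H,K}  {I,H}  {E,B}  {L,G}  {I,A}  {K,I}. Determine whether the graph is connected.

Starting from A and exploring outward reaches every vertex (A, I, L, B, H, C, G, K, J, E, D, F); the graph is connected.

Yes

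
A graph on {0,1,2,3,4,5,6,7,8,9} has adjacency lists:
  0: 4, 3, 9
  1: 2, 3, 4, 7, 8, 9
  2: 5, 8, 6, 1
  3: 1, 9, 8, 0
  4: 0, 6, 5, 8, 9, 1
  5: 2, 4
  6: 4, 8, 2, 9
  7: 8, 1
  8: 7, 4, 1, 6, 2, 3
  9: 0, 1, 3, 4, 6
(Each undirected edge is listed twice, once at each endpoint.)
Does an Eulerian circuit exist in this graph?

Degrees: 0:3, 1:6, 2:4, 3:4, 4:6, 5:2, 6:4, 7:2, 8:6, 9:5
Vertices with odd degree: 0, 9. An Eulerian circuit requires all degrees even.

No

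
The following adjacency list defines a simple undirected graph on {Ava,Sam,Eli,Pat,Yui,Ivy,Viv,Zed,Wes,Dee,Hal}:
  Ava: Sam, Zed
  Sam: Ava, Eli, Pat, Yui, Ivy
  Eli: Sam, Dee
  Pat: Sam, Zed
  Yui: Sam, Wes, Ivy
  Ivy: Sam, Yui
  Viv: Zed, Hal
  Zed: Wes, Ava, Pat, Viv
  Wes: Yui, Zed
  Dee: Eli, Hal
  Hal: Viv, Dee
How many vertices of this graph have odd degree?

Degrees: Ava:2, Sam:5, Eli:2, Pat:2, Yui:3, Ivy:2, Viv:2, Zed:4, Wes:2, Dee:2, Hal:2
Odd-degree vertices: Sam, Yui.

2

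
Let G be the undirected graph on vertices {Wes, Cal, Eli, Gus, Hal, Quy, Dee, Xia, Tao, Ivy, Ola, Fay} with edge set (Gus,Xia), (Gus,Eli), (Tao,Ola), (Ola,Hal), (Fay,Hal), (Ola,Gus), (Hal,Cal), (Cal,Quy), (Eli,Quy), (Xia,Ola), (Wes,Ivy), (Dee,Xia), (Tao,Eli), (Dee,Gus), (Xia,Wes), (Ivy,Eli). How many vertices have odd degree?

Degrees: Wes:2, Cal:2, Eli:4, Gus:4, Hal:3, Quy:2, Dee:2, Xia:4, Tao:2, Ivy:2, Ola:4, Fay:1
Odd-degree vertices: Hal, Fay.

2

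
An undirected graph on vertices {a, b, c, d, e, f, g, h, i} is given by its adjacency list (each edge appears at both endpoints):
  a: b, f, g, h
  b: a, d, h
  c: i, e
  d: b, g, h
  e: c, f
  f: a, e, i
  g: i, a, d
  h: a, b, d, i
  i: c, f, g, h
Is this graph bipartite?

No

h-b-a-h is an odd cycle (length 3), and a bipartite graph can contain only even cycles.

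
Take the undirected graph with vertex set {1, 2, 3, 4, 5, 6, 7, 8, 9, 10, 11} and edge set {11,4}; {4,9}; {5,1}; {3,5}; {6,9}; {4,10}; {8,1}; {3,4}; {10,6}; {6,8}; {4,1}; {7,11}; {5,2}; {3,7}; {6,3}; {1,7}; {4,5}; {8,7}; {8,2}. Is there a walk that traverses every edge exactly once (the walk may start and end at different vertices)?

Yes

Degrees: 1:4, 2:2, 3:4, 4:6, 5:4, 6:4, 7:4, 8:4, 9:2, 10:2, 11:2
Odd-degree vertices: none (0 total).
With 0 odd-degree vertices and all edges in one connected piece, an Eulerian trail exists.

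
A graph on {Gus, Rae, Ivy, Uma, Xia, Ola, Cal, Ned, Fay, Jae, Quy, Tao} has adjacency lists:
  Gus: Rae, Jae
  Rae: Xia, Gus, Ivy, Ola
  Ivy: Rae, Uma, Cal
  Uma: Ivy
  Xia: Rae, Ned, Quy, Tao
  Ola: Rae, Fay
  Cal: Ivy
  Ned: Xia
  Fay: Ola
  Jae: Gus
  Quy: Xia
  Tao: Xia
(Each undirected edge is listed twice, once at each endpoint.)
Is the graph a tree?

The graph has 12 vertices and 11 edges.
Connected and |E| = |V| - 1, which characterizes a tree.

Yes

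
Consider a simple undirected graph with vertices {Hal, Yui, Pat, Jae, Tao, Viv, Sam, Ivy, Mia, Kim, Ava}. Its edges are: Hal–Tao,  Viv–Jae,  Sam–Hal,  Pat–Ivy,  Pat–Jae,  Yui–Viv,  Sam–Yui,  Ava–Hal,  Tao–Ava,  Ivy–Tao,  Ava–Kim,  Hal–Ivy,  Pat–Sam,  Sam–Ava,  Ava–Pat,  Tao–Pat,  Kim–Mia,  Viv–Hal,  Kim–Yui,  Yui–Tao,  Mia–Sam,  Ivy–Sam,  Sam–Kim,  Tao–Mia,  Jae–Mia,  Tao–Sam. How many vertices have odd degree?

Degrees: Hal:5, Yui:4, Pat:5, Jae:3, Tao:7, Viv:3, Sam:8, Ivy:4, Mia:4, Kim:4, Ava:5
Odd-degree vertices: Hal, Pat, Jae, Tao, Viv, Ava.

6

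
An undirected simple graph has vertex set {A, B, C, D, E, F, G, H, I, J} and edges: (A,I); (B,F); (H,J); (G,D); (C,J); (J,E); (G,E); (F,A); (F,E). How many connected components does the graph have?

1

Component: {A, B, C, D, E, F, G, H, I, J}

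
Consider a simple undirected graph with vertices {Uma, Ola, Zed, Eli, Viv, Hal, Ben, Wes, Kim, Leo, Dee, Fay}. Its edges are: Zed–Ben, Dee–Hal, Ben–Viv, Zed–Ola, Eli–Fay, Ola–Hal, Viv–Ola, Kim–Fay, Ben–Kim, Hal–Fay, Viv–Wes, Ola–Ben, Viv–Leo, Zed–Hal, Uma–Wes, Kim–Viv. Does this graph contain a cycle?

|V| = 12, |E| = 16, number of components = 1.
Since 16 > 12 - 1, a cycle must exist; for instance Hal-Zed-Ola-Hal.

Yes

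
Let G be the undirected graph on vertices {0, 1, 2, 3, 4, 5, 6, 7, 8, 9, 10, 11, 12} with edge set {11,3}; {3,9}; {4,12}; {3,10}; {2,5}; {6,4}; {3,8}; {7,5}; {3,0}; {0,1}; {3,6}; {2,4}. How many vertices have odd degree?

8

Degrees: 0:2, 1:1, 2:2, 3:6, 4:3, 5:2, 6:2, 7:1, 8:1, 9:1, 10:1, 11:1, 12:1
Odd-degree vertices: 1, 4, 7, 8, 9, 10, 11, 12.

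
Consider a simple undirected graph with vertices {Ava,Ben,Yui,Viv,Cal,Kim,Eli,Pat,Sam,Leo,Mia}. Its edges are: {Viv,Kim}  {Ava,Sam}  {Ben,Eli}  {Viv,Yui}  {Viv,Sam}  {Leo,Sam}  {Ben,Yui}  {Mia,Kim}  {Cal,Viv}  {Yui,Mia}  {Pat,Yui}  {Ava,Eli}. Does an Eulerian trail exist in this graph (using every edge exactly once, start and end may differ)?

Degrees: Ava:2, Ben:2, Yui:4, Viv:4, Cal:1, Kim:2, Eli:2, Pat:1, Sam:3, Leo:1, Mia:2
Odd-degree vertices: Cal, Pat, Sam, Leo (4 total).
An Eulerian trail requires 0 or 2 odd-degree vertices; here there are 4.

No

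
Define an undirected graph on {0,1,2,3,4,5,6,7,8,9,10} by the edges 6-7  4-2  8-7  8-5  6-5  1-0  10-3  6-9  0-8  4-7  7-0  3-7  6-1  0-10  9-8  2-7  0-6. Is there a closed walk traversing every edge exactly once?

Degrees: 0:5, 1:2, 2:2, 3:2, 4:2, 5:2, 6:5, 7:6, 8:4, 9:2, 10:2
Vertices with odd degree: 0, 6. An Eulerian circuit requires all degrees even.

No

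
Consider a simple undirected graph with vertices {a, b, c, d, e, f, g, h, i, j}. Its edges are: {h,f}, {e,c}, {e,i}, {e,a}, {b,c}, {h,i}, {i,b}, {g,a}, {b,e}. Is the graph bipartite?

b-e-i-b is an odd cycle (length 3), and a bipartite graph can contain only even cycles.

No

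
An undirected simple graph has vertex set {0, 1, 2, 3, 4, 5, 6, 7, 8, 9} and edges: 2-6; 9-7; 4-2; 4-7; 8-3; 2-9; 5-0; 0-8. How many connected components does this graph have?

Component: {1}
Component: {0, 3, 5, 8}
Component: {2, 4, 6, 7, 9}

3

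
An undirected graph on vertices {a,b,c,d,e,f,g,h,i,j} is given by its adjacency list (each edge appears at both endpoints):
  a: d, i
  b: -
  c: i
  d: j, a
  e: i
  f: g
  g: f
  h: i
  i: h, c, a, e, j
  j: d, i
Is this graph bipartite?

Partition the vertices as {b, d, g, i} vs {a, c, e, f, h, j}. Each listed edge has one endpoint in each part, so the graph is bipartite.

Yes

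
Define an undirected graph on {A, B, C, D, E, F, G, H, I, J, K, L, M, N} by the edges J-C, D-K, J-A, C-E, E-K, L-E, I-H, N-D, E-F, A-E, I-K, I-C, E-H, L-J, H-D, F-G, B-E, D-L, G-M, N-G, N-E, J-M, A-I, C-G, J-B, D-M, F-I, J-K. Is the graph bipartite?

Color {D, E, G, I, J} black and {A, B, C, F, H, K, L, M, N} white. No edge joins two same-colored vertices, so the graph is bipartite.

Yes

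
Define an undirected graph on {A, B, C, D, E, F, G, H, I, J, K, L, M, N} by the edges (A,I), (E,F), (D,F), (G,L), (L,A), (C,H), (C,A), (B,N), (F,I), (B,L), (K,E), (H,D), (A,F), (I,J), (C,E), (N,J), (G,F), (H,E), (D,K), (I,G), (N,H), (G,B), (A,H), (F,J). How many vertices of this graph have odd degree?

Degrees: A:5, B:3, C:3, D:3, E:4, F:6, G:4, H:5, I:4, J:3, K:2, L:3, M:0, N:3
Odd-degree vertices: A, B, C, D, H, J, L, N.

8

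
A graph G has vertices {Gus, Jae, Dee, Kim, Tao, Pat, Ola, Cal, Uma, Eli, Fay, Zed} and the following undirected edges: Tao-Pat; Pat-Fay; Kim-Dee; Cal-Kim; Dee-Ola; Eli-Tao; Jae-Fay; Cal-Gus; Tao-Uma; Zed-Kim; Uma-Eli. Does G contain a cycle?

|V| = 12, |E| = 11, number of components = 2.
One cycle is Tao-Uma-Eli-Tao.

Yes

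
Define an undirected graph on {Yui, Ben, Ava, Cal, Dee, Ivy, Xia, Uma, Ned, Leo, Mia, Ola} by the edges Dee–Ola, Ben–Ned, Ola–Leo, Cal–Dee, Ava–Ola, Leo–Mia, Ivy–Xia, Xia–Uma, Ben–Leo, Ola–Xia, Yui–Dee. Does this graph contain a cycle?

The graph has 12 vertices, 11 edges, and 1 connected component.
A forest on 12 vertices with 1 component has exactly 11 edges, which matches — so no cycle.

No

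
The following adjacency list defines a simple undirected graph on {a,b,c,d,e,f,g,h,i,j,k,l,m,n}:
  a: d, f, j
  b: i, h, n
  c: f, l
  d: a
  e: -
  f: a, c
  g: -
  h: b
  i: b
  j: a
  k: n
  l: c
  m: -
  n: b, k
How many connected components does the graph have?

5

Component: {e}
Component: {g}
Component: {m}
Component: {b, h, i, k, n}
Component: {a, c, d, f, j, l}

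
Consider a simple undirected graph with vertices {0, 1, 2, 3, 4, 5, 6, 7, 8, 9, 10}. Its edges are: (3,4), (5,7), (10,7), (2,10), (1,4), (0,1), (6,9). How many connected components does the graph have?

4

Component: {8}
Component: {6, 9}
Component: {0, 1, 3, 4}
Component: {2, 5, 7, 10}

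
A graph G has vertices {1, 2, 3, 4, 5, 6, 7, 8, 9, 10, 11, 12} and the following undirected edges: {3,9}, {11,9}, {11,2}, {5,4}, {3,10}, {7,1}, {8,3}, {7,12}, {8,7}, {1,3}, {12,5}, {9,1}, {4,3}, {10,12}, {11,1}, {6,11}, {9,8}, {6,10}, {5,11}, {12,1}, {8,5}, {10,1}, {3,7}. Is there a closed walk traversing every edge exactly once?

No

Degrees: 1:6, 2:1, 3:6, 4:2, 5:4, 6:2, 7:4, 8:4, 9:4, 10:4, 11:5, 12:4
Vertices with odd degree: 2, 11. An Eulerian circuit requires all degrees even.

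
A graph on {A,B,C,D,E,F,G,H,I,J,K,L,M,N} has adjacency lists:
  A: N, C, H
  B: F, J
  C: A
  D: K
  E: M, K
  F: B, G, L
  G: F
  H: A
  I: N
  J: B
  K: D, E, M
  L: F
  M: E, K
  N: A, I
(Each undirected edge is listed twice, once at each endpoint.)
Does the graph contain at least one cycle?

Yes

|V| = 14, |E| = 12, number of components = 3.
One cycle is K-E-M-K.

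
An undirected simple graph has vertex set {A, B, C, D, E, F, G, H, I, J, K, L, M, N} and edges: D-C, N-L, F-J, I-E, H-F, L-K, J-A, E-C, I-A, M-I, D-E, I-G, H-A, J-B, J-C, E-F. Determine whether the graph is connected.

No

Component: {K, L, N}
Component: {A, B, C, D, E, F, G, H, I, J, M}
No edge joins these 2 groups, so the graph is disconnected.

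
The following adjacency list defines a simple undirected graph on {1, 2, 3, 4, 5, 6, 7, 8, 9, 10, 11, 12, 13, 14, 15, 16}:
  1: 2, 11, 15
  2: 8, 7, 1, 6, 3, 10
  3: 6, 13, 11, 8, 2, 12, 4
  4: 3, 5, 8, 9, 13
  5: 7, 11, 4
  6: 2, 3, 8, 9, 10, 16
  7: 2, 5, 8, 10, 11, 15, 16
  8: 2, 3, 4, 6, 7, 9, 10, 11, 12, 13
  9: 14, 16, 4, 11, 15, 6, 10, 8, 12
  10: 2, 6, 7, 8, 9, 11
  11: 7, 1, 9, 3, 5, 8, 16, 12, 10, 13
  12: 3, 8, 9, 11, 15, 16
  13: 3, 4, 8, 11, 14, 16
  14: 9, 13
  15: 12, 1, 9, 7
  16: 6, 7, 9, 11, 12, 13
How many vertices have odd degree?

6

Degrees: 1:3, 2:6, 3:7, 4:5, 5:3, 6:6, 7:7, 8:10, 9:9, 10:6, 11:10, 12:6, 13:6, 14:2, 15:4, 16:6
Odd-degree vertices: 1, 3, 4, 5, 7, 9.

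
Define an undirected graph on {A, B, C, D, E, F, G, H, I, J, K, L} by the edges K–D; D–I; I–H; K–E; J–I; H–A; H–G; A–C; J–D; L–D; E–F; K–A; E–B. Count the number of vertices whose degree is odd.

10

Degrees: A:3, B:1, C:1, D:4, E:3, F:1, G:1, H:3, I:3, J:2, K:3, L:1
Odd-degree vertices: A, B, C, E, F, G, H, I, K, L.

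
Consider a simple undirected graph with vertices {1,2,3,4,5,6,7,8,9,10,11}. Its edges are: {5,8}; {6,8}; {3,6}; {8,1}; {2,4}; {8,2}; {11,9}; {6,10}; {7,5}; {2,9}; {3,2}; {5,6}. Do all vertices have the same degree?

Degrees: 1:1, 2:4, 3:2, 4:1, 5:3, 6:4, 7:1, 8:4, 9:2, 10:1, 11:1
Vertex 1 has degree 1 while 2 has degree 4, so the graph is not regular.

No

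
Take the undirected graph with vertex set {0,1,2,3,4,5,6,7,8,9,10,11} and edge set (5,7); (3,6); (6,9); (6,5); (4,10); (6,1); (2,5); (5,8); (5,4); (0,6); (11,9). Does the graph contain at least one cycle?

No

The graph has 12 vertices, 11 edges, and 1 connected component.
A forest on 12 vertices with 1 component has exactly 11 edges, which matches — so no cycle.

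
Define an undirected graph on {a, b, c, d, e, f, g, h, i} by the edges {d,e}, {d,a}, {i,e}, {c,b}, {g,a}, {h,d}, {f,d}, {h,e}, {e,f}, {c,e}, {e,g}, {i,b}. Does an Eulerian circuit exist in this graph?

Degrees: a:2, b:2, c:2, d:4, e:6, f:2, g:2, h:2, i:2
Every vertex has even degree and the edges form a single connected piece, so an Eulerian circuit exists.

Yes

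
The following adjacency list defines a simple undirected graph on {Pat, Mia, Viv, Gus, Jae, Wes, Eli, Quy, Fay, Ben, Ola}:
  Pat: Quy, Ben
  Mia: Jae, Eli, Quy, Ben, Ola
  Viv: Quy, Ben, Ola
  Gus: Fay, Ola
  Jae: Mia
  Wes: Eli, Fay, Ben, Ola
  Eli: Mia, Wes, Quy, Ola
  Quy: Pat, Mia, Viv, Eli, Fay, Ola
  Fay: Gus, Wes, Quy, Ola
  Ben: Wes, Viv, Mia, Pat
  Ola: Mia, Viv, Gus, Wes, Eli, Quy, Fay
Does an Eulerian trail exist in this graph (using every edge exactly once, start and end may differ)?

No

Degrees: Pat:2, Mia:5, Viv:3, Gus:2, Jae:1, Wes:4, Eli:4, Quy:6, Fay:4, Ben:4, Ola:7
Odd-degree vertices: Mia, Viv, Jae, Ola (4 total).
An Eulerian trail requires 0 or 2 odd-degree vertices; here there are 4.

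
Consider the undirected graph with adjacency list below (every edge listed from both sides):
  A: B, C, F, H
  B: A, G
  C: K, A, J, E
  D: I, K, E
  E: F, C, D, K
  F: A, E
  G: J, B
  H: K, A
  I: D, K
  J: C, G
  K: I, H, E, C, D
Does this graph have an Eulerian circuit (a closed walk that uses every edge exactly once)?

No

Degrees: A:4, B:2, C:4, D:3, E:4, F:2, G:2, H:2, I:2, J:2, K:5
D, K have odd degree; an Eulerian circuit needs every degree to be even, so none exists.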